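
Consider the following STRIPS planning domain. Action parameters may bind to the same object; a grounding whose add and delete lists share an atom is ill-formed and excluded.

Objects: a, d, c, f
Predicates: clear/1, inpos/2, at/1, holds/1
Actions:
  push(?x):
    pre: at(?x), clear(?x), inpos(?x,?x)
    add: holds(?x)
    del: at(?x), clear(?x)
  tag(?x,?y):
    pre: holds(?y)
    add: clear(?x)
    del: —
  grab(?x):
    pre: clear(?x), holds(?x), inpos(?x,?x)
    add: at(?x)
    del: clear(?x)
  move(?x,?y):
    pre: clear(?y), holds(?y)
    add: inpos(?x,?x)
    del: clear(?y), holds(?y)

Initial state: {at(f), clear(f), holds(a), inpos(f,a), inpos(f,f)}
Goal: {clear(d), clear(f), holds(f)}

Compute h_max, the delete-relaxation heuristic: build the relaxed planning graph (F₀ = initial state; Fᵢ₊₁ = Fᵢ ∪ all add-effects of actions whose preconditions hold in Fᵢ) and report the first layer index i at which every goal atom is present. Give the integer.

1

F0 = init (5 atoms)
F1 = F0 ∪ {clear(a), clear(c), clear(d), holds(f)}  (9 atoms)
goal ⊆ F1  ⇒  h_max = 1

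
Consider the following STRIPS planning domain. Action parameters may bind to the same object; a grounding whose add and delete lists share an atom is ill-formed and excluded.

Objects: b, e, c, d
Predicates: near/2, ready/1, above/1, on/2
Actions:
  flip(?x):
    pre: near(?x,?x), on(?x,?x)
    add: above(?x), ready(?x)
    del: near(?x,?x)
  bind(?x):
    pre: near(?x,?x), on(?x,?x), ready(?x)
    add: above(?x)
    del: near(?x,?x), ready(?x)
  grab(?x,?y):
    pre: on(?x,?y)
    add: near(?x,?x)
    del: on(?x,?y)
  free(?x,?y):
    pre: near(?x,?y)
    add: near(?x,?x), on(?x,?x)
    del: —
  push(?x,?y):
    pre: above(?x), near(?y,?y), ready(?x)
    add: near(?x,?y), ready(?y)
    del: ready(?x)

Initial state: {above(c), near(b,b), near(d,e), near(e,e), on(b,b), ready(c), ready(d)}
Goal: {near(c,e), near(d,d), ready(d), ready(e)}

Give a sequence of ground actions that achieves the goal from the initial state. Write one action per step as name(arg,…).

free(d,e); push(c,e)

1. free(d,e)  →  {above(c), near(b,b), near(d,d), near(d,e), near(e,e), on(b,b), on(d,d), ready(c), ready(d)}
2. push(c,e)  →  {above(c), near(b,b), near(c,e), near(d,d), near(d,e), near(e,e), on(b,b), on(d,d), ready(d), ready(e)}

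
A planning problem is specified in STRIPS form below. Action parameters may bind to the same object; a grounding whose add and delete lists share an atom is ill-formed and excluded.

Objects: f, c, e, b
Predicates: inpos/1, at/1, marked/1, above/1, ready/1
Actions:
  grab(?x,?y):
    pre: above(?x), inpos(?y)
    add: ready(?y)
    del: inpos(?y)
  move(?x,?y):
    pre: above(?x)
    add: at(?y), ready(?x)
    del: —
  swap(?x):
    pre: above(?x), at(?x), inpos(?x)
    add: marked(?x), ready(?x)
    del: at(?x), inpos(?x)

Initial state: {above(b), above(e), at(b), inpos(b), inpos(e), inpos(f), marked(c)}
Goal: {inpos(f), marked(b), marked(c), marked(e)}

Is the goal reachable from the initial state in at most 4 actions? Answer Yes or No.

Yes

1. move(e,e)  →  {above(b), above(e), at(b), at(e), inpos(b), inpos(e), inpos(f), marked(c), ready(e)}
2. swap(e)  →  {above(b), above(e), at(b), inpos(b), inpos(f), marked(c), marked(e), ready(e)}
3. swap(b)  →  {above(b), above(e), inpos(f), marked(b), marked(c), marked(e), ready(b), ready(e)}
optimal plan length = 3; 3 ≤ 4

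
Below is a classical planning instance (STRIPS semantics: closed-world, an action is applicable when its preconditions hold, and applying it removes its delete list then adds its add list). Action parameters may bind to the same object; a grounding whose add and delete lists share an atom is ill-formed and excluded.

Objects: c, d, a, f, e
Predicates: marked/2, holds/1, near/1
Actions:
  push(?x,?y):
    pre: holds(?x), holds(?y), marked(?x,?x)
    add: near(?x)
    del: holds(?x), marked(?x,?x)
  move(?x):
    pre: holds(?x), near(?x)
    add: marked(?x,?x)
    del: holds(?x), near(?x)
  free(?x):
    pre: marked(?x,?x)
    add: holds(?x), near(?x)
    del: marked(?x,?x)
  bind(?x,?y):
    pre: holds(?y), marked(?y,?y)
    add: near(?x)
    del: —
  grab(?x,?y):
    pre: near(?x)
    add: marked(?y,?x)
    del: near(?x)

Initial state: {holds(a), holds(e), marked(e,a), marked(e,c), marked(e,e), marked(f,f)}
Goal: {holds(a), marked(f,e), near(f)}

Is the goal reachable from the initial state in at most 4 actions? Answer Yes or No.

1. push(e,a)  →  {holds(a), marked(e,a), marked(e,c), marked(f,f), near(e)}
2. free(f)  →  {holds(a), holds(f), marked(e,a), marked(e,c), near(e), near(f)}
3. grab(e,f)  →  {holds(a), holds(f), marked(e,a), marked(e,c), marked(f,e), near(f)}
optimal plan length = 3; 3 ≤ 4

Yes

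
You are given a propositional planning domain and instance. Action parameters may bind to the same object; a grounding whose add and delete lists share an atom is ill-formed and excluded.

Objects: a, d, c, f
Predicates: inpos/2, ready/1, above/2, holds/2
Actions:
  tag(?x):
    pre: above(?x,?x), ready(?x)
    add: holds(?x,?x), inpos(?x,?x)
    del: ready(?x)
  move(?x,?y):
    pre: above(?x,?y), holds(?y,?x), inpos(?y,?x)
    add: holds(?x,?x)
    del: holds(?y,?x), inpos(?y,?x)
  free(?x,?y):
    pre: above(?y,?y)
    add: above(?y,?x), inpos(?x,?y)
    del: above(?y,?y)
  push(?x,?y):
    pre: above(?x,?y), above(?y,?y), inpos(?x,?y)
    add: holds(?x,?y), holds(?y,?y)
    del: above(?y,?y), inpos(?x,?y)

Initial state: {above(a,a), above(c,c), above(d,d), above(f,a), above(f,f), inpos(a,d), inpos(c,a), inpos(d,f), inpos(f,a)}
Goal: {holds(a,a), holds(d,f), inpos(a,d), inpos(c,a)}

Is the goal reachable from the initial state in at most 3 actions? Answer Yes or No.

1. free(f,d)  →  {above(a,a), above(c,c), above(d,f), above(f,a), above(f,f), inpos(a,d), inpos(c,a), inpos(d,f), inpos(f,a), inpos(f,d)}
2. push(d,f)  →  {above(a,a), above(c,c), above(d,f), above(f,a), holds(d,f), holds(f,f), inpos(a,d), inpos(c,a), inpos(f,a), inpos(f,d)}
3. push(f,a)  →  {above(c,c), above(d,f), above(f,a), holds(a,a), holds(d,f), holds(f,a), holds(f,f), inpos(a,d), inpos(c,a), inpos(f,d)}
optimal plan length = 3; 3 ≤ 3

Yes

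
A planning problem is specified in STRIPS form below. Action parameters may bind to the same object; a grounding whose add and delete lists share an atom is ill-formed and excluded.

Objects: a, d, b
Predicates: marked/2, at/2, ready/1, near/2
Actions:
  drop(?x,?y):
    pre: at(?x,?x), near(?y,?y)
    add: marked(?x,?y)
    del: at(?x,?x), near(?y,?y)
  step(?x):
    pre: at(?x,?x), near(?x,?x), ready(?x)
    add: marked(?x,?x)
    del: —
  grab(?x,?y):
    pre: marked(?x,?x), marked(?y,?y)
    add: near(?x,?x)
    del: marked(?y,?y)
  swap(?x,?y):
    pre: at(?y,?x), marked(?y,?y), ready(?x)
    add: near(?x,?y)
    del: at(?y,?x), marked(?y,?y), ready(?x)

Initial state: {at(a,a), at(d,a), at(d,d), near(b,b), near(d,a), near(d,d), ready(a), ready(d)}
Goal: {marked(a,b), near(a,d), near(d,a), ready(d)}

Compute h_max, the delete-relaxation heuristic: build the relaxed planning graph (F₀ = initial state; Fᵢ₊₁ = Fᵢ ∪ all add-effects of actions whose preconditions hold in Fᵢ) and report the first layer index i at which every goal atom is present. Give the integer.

2

F0 = init (8 atoms)
F1 = F0 ∪ {marked(a,b), marked(a,d), marked(d,b), marked(d,d)}  (12 atoms)
F2 = F1 ∪ {near(a,d)}  (13 atoms)
goal ⊆ F2  ⇒  h_max = 2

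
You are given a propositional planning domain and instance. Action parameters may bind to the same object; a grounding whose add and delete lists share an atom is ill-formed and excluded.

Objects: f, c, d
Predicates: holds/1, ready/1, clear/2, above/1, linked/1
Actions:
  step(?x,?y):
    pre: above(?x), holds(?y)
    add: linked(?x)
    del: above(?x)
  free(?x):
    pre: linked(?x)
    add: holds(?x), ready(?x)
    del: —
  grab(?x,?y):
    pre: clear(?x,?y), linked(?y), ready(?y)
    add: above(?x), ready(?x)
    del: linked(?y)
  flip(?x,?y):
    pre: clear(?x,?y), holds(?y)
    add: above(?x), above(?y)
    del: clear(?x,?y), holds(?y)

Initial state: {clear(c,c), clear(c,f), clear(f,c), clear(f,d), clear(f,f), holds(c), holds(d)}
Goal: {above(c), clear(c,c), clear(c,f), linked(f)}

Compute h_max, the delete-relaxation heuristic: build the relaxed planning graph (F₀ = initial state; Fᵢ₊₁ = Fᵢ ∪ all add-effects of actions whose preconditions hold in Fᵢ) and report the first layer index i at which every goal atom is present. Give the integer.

F0 = init (7 atoms)
F1 = F0 ∪ {above(c), above(d), above(f)}  (10 atoms)
F2 = F1 ∪ {linked(c), linked(d), linked(f)}  (13 atoms)
goal ⊆ F2  ⇒  h_max = 2

2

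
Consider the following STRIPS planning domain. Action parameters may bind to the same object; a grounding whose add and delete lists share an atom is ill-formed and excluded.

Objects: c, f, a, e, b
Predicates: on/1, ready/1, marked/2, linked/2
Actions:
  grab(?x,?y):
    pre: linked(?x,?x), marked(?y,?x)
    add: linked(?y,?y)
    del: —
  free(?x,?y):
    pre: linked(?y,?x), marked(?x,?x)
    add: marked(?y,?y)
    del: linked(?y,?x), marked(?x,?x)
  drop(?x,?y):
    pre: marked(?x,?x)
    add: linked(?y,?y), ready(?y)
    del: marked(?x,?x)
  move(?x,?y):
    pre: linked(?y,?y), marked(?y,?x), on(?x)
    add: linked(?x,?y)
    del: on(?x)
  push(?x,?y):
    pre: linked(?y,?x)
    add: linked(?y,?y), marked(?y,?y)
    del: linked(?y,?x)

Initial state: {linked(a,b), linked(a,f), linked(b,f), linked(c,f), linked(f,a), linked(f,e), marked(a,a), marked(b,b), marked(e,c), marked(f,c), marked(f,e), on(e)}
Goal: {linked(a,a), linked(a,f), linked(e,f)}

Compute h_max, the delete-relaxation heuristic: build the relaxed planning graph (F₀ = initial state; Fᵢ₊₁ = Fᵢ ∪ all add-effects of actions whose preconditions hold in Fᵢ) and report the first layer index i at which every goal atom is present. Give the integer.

2

F0 = init (12 atoms)
F1 = F0 ∪ {linked(a,a), linked(b,b), linked(c,c), linked(e,e), linked(f,f), marked(c,c), marked(f,f), ready(a), ready(b), ready(c), ready(e), ready(f)}  (24 atoms)
F2 = F1 ∪ {linked(e,f)}  (25 atoms)
goal ⊆ F2  ⇒  h_max = 2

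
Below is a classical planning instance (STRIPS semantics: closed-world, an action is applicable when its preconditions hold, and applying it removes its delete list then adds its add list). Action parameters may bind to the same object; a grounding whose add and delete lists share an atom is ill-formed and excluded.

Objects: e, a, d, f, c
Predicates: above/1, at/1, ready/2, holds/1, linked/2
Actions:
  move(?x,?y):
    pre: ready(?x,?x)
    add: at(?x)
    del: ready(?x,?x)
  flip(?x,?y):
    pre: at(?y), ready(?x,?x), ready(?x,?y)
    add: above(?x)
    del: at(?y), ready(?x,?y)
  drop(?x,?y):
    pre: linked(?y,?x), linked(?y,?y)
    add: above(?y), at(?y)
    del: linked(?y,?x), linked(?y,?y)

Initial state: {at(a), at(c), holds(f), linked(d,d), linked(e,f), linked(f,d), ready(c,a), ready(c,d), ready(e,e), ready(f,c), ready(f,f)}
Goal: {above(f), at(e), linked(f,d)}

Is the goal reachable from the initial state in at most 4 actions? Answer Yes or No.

Yes

1. move(e,e)  →  {at(a), at(c), at(e), holds(f), linked(d,d), linked(e,f), linked(f,d), ready(c,a), ready(c,d), ready(f,c), ready(f,f)}
2. flip(f,c)  →  {above(f), at(a), at(e), holds(f), linked(d,d), linked(e,f), linked(f,d), ready(c,a), ready(c,d), ready(f,f)}
optimal plan length = 2; 2 ≤ 4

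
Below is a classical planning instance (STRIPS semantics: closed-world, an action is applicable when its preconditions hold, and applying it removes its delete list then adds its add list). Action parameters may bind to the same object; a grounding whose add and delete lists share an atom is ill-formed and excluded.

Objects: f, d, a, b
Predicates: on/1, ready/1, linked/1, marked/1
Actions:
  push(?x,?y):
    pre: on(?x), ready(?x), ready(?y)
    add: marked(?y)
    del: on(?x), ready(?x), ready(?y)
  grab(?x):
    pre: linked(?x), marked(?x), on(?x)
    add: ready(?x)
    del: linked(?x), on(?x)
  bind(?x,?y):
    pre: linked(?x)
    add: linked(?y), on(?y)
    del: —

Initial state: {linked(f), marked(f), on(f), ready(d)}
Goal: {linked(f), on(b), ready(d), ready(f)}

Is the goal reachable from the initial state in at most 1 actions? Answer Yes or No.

No

1. bind(f,b)  →  {linked(b), linked(f), marked(f), on(b), on(f), ready(d)}
2. grab(f)  →  {linked(b), marked(f), on(b), ready(d), ready(f)}
3. bind(b,f)  →  {linked(b), linked(f), marked(f), on(b), on(f), ready(d), ready(f)}
optimal plan length = 3; 3 > 1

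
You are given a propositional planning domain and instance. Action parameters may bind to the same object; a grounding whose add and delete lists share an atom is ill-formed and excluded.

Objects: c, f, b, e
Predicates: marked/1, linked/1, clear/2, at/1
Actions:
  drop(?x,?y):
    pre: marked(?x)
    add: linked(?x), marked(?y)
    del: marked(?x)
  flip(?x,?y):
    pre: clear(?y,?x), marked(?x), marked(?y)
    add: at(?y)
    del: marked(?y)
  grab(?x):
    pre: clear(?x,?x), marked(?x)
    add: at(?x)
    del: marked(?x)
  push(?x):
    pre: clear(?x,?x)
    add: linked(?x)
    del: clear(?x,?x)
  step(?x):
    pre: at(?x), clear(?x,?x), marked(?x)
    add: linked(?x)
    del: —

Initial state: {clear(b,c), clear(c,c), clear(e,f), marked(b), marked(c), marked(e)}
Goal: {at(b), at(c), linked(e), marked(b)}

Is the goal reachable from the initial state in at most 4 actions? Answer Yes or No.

Yes

1. flip(c,b)  →  {at(b), clear(b,c), clear(c,c), clear(e,f), marked(c), marked(e)}
2. drop(e,b)  →  {at(b), clear(b,c), clear(c,c), clear(e,f), linked(e), marked(b), marked(c)}
3. flip(c,c)  →  {at(b), at(c), clear(b,c), clear(c,c), clear(e,f), linked(e), marked(b)}
optimal plan length = 3; 3 ≤ 4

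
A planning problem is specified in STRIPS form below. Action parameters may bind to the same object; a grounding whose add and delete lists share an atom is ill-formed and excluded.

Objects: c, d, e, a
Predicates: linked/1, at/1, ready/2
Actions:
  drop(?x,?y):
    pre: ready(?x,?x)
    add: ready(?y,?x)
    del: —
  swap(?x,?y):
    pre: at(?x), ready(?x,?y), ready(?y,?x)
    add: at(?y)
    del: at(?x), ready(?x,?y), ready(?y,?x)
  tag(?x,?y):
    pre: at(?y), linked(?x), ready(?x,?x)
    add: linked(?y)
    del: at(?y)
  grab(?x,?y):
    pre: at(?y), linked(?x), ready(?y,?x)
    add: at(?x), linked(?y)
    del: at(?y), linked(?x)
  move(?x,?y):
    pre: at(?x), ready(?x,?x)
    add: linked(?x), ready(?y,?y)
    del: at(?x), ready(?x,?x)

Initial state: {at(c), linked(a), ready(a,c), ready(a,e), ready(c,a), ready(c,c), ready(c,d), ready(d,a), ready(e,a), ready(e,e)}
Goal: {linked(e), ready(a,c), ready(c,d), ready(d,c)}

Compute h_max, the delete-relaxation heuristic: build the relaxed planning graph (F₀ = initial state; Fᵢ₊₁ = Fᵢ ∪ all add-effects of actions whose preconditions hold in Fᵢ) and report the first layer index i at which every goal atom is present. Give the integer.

F0 = init (10 atoms)
F1 = F0 ∪ {at(a), linked(c), ready(a,a), ready(c,e), ready(d,c), ready(d,d), ready(d,e), ready(e,c)}  (18 atoms)
F2 = F1 ∪ {at(d), at(e), ready(a,d), ready(e,d)}  (22 atoms)
F3 = F2 ∪ {linked(d), linked(e)}  (24 atoms)
goal ⊆ F3  ⇒  h_max = 3

3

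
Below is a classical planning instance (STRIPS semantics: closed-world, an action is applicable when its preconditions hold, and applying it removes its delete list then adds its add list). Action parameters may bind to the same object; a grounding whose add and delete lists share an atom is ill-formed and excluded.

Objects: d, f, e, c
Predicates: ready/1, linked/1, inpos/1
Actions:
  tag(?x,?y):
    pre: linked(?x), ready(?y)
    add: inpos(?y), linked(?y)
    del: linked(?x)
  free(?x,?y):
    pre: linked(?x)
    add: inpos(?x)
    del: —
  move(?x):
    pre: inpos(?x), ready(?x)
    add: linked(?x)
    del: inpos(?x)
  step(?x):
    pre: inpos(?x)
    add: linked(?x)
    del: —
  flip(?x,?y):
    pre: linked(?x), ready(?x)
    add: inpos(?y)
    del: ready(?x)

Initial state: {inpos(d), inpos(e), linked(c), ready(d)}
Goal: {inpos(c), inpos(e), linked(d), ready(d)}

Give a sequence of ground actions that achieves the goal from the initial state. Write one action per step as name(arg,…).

1. free(c,d)  →  {inpos(c), inpos(d), inpos(e), linked(c), ready(d)}
2. tag(c,d)  →  {inpos(c), inpos(d), inpos(e), linked(d), ready(d)}

free(c,d); tag(c,d)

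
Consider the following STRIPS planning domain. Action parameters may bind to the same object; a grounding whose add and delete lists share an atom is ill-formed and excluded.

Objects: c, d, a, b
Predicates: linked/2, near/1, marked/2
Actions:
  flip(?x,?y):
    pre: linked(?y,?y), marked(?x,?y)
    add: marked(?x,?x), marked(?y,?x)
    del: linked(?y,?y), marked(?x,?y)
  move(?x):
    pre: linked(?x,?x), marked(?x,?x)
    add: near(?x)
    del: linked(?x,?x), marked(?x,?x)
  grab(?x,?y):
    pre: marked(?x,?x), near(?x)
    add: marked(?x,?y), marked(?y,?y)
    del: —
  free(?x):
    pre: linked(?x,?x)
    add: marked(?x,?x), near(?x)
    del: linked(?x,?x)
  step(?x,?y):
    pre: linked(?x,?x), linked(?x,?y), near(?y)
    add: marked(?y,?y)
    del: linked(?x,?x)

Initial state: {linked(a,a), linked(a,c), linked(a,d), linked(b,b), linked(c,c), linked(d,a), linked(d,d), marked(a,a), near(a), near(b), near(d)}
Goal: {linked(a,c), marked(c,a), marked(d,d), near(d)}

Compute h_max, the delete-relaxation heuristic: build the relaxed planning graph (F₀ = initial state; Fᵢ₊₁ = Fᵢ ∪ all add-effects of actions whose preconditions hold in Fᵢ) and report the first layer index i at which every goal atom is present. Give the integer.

F0 = init (11 atoms)
F1 = F0 ∪ {marked(a,b), marked(a,c), marked(a,d), marked(b,b), marked(c,c), marked(d,d), near(c)}  (18 atoms)
F2 = F1 ∪ {marked(b,a), marked(b,c), marked(b,d), marked(c,a), marked(c,b), marked(c,d), marked(d,a), marked(d,b), marked(d,c)}  (27 atoms)
goal ⊆ F2  ⇒  h_max = 2

2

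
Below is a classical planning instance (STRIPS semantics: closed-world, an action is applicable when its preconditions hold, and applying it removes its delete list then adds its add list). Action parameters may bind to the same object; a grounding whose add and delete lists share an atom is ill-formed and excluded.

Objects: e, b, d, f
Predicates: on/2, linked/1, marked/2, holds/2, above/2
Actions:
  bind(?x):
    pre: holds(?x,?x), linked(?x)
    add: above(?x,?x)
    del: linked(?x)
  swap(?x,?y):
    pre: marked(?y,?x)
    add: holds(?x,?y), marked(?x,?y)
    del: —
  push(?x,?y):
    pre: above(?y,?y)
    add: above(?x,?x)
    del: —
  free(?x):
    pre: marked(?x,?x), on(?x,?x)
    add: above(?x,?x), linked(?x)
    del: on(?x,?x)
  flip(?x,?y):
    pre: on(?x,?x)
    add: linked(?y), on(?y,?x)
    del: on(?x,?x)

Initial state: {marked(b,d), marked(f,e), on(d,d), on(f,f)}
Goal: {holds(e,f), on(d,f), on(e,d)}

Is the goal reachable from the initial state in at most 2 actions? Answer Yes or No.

1. swap(e,f)  →  {holds(e,f), marked(b,d), marked(e,f), marked(f,e), on(d,d), on(f,f)}
2. flip(d,e)  →  {holds(e,f), linked(e), marked(b,d), marked(e,f), marked(f,e), on(e,d), on(f,f)}
3. flip(f,d)  →  {holds(e,f), linked(d), linked(e), marked(b,d), marked(e,f), marked(f,e), on(d,f), on(e,d)}
optimal plan length = 3; 3 > 2

No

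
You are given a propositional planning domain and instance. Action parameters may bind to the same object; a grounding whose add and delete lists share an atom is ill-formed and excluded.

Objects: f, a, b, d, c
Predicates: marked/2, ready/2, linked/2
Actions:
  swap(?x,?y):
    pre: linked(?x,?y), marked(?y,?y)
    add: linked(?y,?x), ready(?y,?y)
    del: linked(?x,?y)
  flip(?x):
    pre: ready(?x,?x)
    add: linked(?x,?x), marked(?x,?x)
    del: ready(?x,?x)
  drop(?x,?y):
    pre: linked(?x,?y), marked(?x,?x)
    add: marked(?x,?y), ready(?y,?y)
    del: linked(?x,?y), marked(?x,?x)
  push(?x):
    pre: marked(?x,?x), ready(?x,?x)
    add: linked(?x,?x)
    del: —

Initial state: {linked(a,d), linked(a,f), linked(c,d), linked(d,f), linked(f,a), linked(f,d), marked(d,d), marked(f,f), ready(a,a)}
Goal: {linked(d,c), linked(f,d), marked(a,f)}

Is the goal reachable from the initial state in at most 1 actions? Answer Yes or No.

No

1. swap(c,d)  →  {linked(a,d), linked(a,f), linked(d,c), linked(d,f), linked(f,a), linked(f,d), marked(d,d), marked(f,f), ready(a,a), ready(d,d)}
2. flip(a)  →  {linked(a,a), linked(a,d), linked(a,f), linked(d,c), linked(d,f), linked(f,a), linked(f,d), marked(a,a), marked(d,d), marked(f,f), ready(d,d)}
3. drop(a,f)  →  {linked(a,a), linked(a,d), linked(d,c), linked(d,f), linked(f,a), linked(f,d), marked(a,f), marked(d,d), marked(f,f), ready(d,d), ready(f,f)}
optimal plan length = 3; 3 > 1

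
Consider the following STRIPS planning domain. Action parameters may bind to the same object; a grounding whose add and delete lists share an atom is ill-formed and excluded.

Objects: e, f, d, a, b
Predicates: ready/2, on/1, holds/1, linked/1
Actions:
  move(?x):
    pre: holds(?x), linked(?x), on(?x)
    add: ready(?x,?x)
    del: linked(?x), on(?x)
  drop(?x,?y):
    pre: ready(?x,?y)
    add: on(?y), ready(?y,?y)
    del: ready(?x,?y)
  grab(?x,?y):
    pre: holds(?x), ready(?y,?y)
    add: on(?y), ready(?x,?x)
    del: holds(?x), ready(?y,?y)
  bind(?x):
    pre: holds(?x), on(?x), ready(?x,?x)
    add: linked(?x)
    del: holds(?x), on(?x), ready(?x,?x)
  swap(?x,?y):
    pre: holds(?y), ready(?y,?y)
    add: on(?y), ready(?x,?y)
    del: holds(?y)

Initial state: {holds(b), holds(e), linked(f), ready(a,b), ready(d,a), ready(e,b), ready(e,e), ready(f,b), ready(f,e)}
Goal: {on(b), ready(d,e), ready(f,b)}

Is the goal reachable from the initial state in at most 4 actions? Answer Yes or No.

Yes

1. drop(e,b)  →  {holds(b), holds(e), linked(f), on(b), ready(a,b), ready(b,b), ready(d,a), ready(e,e), ready(f,b), ready(f,e)}
2. swap(d,e)  →  {holds(b), linked(f), on(b), on(e), ready(a,b), ready(b,b), ready(d,a), ready(d,e), ready(e,e), ready(f,b), ready(f,e)}
optimal plan length = 2; 2 ≤ 4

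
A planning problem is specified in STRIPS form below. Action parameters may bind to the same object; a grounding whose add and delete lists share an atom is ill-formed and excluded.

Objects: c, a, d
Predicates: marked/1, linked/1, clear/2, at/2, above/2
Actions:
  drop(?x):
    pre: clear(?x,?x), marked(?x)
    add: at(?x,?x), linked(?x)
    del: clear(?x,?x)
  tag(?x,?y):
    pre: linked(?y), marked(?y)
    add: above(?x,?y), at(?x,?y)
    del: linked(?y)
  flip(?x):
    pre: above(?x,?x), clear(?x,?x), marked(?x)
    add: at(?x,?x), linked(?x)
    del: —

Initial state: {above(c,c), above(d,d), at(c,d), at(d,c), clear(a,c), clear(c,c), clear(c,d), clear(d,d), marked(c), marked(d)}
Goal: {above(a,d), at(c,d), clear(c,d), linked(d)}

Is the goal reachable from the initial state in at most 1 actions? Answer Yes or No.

No

1. flip(d)  →  {above(c,c), above(d,d), at(c,d), at(d,c), at(d,d), clear(a,c), clear(c,c), clear(c,d), clear(d,d), linked(d), marked(c), marked(d)}
2. tag(a,d)  →  {above(a,d), above(c,c), above(d,d), at(a,d), at(c,d), at(d,c), at(d,d), clear(a,c), clear(c,c), clear(c,d), clear(d,d), marked(c), marked(d)}
3. drop(d)  →  {above(a,d), above(c,c), above(d,d), at(a,d), at(c,d), at(d,c), at(d,d), clear(a,c), clear(c,c), clear(c,d), linked(d), marked(c), marked(d)}
optimal plan length = 3; 3 > 1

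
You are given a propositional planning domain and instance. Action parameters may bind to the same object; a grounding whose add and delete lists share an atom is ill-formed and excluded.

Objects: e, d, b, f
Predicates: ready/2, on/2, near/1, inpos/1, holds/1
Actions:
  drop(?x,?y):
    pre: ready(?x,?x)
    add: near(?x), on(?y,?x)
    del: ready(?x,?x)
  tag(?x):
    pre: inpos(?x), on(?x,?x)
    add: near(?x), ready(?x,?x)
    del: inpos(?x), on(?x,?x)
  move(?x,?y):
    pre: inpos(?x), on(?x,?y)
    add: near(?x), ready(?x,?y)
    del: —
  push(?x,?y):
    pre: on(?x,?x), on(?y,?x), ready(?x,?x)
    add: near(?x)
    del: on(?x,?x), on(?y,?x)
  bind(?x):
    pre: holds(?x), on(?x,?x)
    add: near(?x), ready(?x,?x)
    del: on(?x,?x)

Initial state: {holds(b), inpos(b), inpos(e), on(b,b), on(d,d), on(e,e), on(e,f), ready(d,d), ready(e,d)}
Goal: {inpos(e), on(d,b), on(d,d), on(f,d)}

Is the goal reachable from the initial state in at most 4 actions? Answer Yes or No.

1. drop(d,f)  →  {holds(b), inpos(b), inpos(e), near(d), on(b,b), on(d,d), on(e,e), on(e,f), on(f,d), ready(e,d)}
2. tag(b)  →  {holds(b), inpos(e), near(b), near(d), on(d,d), on(e,e), on(e,f), on(f,d), ready(b,b), ready(e,d)}
3. drop(b,d)  →  {holds(b), inpos(e), near(b), near(d), on(d,b), on(d,d), on(e,e), on(e,f), on(f,d), ready(e,d)}
optimal plan length = 3; 3 ≤ 4

Yes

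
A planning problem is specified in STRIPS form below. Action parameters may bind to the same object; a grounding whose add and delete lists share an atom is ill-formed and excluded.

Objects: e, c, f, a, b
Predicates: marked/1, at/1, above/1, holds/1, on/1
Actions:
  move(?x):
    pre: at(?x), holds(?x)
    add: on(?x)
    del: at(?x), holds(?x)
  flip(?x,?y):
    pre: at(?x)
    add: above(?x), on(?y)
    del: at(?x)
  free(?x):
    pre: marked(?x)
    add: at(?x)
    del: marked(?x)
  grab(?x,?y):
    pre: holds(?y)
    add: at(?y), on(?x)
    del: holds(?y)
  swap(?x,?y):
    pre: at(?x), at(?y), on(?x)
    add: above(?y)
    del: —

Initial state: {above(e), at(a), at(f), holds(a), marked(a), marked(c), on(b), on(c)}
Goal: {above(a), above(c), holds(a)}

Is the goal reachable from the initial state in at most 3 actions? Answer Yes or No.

1. flip(a,e)  →  {above(a), above(e), at(f), holds(a), marked(a), marked(c), on(b), on(c), on(e)}
2. free(c)  →  {above(a), above(e), at(c), at(f), holds(a), marked(a), on(b), on(c), on(e)}
3. flip(c,e)  →  {above(a), above(c), above(e), at(f), holds(a), marked(a), on(b), on(c), on(e)}
optimal plan length = 3; 3 ≤ 3

Yes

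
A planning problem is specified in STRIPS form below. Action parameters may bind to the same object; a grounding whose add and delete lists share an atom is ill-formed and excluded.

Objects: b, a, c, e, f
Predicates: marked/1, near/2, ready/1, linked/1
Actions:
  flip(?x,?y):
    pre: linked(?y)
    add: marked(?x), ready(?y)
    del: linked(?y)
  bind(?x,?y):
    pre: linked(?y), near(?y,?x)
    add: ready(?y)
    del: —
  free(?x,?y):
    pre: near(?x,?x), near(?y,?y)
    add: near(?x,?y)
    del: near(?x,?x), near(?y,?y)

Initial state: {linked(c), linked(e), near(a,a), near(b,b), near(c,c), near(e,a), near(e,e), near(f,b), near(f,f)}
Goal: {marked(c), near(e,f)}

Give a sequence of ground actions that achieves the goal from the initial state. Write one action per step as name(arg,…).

flip(c,c); free(e,f)

1. flip(c,c)  →  {linked(e), marked(c), near(a,a), near(b,b), near(c,c), near(e,a), near(e,e), near(f,b), near(f,f), ready(c)}
2. free(e,f)  →  {linked(e), marked(c), near(a,a), near(b,b), near(c,c), near(e,a), near(e,f), near(f,b), ready(c)}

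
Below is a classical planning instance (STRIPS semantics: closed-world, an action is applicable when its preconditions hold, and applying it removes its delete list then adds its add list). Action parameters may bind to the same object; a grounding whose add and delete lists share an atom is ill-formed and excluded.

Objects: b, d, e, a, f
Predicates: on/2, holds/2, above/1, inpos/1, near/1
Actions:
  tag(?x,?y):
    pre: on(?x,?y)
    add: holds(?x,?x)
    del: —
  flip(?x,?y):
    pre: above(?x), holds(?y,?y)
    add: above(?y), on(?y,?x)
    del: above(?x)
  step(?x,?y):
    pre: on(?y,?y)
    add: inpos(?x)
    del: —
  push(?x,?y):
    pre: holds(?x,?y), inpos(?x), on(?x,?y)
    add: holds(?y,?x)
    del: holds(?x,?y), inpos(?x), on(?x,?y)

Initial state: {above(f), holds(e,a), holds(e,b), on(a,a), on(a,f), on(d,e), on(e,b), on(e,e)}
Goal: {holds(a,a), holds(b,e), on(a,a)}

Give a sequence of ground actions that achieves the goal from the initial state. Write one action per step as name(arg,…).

tag(a,a); step(e,e); push(e,b)

1. tag(a,a)  →  {above(f), holds(a,a), holds(e,a), holds(e,b), on(a,a), on(a,f), on(d,e), on(e,b), on(e,e)}
2. step(e,e)  →  {above(f), holds(a,a), holds(e,a), holds(e,b), inpos(e), on(a,a), on(a,f), on(d,e), on(e,b), on(e,e)}
3. push(e,b)  →  {above(f), holds(a,a), holds(b,e), holds(e,a), on(a,a), on(a,f), on(d,e), on(e,e)}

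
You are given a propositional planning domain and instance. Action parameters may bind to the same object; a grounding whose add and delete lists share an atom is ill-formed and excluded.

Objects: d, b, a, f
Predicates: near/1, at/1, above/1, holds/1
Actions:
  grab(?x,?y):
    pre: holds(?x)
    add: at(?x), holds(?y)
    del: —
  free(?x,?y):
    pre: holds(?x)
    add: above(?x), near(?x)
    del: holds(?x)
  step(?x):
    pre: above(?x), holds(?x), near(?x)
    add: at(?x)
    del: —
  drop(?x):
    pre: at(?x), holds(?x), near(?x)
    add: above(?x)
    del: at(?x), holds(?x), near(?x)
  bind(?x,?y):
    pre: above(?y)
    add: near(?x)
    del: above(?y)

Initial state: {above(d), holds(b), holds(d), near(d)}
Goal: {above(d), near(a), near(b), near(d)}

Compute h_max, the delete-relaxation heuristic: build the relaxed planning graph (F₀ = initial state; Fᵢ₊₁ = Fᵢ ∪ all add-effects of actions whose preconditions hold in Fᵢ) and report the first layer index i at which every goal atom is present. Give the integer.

1

F0 = init (4 atoms)
F1 = F0 ∪ {above(b), at(b), at(d), holds(a), holds(f), near(a), near(b), near(f)}  (12 atoms)
goal ⊆ F1  ⇒  h_max = 1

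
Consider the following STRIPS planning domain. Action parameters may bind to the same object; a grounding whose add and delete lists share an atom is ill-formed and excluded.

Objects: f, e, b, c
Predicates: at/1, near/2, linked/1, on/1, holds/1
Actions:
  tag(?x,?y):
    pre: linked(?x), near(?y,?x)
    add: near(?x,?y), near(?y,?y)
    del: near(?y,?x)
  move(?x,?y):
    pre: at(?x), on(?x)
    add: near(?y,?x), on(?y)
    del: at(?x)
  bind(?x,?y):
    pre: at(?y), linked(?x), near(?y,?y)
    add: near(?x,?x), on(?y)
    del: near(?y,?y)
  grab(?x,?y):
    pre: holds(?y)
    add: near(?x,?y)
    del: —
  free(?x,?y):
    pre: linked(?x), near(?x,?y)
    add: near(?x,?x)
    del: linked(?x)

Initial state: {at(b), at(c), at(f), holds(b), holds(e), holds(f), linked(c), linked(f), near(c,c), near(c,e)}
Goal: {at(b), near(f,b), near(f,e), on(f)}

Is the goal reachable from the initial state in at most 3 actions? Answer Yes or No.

No

1. bind(f,c)  →  {at(b), at(c), at(f), holds(b), holds(e), holds(f), linked(c), linked(f), near(c,e), near(f,f), on(c)}
2. move(c,f)  →  {at(b), at(f), holds(b), holds(e), holds(f), linked(c), linked(f), near(c,e), near(f,c), near(f,f), on(c), on(f)}
3. grab(f,e)  →  {at(b), at(f), holds(b), holds(e), holds(f), linked(c), linked(f), near(c,e), near(f,c), near(f,e), near(f,f), on(c), on(f)}
4. grab(f,b)  →  {at(b), at(f), holds(b), holds(e), holds(f), linked(c), linked(f), near(c,e), near(f,b), near(f,c), near(f,e), near(f,f), on(c), on(f)}
optimal plan length = 4; 4 > 3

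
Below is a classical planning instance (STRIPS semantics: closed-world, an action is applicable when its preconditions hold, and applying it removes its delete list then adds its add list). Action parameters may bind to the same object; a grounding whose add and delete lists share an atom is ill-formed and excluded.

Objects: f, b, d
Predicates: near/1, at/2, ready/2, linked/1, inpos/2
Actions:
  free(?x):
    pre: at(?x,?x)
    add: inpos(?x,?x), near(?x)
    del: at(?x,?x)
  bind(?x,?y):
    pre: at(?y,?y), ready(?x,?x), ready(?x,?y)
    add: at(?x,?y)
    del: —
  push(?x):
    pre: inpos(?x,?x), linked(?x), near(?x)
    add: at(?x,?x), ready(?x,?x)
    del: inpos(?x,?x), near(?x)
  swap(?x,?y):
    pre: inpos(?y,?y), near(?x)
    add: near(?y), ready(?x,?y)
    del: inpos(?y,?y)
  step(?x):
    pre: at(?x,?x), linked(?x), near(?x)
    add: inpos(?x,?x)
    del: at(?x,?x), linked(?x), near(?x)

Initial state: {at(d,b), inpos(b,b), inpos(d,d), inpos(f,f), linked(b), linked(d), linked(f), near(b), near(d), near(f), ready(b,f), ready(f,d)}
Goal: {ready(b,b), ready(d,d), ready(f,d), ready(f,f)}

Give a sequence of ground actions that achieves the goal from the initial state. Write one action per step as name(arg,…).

1. push(f)  →  {at(d,b), at(f,f), inpos(b,b), inpos(d,d), linked(b), linked(d), linked(f), near(b), near(d), ready(b,f), ready(f,d), ready(f,f)}
2. push(b)  →  {at(b,b), at(d,b), at(f,f), inpos(d,d), linked(b), linked(d), linked(f), near(d), ready(b,b), ready(b,f), ready(f,d), ready(f,f)}
3. push(d)  →  {at(b,b), at(d,b), at(d,d), at(f,f), linked(b), linked(d), linked(f), ready(b,b), ready(b,f), ready(d,d), ready(f,d), ready(f,f)}

push(f); push(b); push(d)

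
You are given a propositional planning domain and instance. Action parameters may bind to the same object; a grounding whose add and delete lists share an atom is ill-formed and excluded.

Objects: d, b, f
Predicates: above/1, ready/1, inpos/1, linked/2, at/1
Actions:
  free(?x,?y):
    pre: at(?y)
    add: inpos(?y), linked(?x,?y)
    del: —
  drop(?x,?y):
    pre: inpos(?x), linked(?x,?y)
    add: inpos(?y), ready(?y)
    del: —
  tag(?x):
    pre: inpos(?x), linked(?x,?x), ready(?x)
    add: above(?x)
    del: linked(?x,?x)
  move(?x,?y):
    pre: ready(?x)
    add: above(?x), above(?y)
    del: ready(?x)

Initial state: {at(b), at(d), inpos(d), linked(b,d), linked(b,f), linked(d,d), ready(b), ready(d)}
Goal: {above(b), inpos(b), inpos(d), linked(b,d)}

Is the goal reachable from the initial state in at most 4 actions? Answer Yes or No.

1. free(d,b)  →  {at(b), at(d), inpos(b), inpos(d), linked(b,d), linked(b,f), linked(d,b), linked(d,d), ready(b), ready(d)}
2. move(d,b)  →  {above(b), above(d), at(b), at(d), inpos(b), inpos(d), linked(b,d), linked(b,f), linked(d,b), linked(d,d), ready(b)}
optimal plan length = 2; 2 ≤ 4

Yes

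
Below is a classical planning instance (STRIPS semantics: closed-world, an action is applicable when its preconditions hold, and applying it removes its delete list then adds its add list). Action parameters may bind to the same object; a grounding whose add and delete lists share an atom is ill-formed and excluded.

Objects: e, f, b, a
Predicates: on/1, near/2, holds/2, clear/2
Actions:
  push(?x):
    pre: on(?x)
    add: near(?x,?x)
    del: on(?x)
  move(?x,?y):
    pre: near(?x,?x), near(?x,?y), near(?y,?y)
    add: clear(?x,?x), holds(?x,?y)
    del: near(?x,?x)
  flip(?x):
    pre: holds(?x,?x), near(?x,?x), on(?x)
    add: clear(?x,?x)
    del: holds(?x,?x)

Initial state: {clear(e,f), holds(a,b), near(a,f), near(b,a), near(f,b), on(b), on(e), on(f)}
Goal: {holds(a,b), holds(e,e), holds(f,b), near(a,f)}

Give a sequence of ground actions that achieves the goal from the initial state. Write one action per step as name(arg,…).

1. push(e)  →  {clear(e,f), holds(a,b), near(a,f), near(b,a), near(e,e), near(f,b), on(b), on(f)}
2. push(f)  →  {clear(e,f), holds(a,b), near(a,f), near(b,a), near(e,e), near(f,b), near(f,f), on(b)}
3. push(b)  →  {clear(e,f), holds(a,b), near(a,f), near(b,a), near(b,b), near(e,e), near(f,b), near(f,f)}
4. move(e,e)  →  {clear(e,e), clear(e,f), holds(a,b), holds(e,e), near(a,f), near(b,a), near(b,b), near(f,b), near(f,f)}
5. move(f,b)  →  {clear(e,e), clear(e,f), clear(f,f), holds(a,b), holds(e,e), holds(f,b), near(a,f), near(b,a), near(b,b), near(f,b)}

push(e); push(f); push(b); move(e,e); move(f,b)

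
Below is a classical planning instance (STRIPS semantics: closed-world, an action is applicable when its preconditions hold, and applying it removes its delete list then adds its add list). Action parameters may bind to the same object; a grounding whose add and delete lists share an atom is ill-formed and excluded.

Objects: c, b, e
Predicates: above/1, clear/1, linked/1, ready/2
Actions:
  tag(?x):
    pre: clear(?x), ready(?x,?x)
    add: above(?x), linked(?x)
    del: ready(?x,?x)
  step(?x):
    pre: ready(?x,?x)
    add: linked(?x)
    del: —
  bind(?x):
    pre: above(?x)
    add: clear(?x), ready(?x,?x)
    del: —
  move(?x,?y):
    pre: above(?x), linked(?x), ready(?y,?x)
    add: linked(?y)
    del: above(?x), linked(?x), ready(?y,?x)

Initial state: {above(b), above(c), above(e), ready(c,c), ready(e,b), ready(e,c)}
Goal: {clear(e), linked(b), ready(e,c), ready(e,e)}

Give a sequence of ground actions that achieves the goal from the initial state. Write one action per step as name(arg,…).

bind(b); tag(b); bind(e)

1. bind(b)  →  {above(b), above(c), above(e), clear(b), ready(b,b), ready(c,c), ready(e,b), ready(e,c)}
2. tag(b)  →  {above(b), above(c), above(e), clear(b), linked(b), ready(c,c), ready(e,b), ready(e,c)}
3. bind(e)  →  {above(b), above(c), above(e), clear(b), clear(e), linked(b), ready(c,c), ready(e,b), ready(e,c), ready(e,e)}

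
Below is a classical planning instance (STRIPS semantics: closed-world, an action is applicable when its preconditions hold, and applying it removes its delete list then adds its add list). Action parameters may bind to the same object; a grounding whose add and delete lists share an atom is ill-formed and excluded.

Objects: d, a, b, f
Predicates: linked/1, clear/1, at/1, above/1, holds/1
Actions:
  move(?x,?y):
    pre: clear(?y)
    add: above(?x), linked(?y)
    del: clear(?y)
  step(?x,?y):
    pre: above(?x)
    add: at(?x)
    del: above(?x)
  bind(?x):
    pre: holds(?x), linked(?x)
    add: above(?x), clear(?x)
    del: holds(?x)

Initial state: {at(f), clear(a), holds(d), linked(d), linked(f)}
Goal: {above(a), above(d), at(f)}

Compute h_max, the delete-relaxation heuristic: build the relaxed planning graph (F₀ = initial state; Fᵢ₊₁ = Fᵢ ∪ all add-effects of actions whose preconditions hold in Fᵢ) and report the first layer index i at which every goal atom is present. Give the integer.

1

F0 = init (5 atoms)
F1 = F0 ∪ {above(a), above(b), above(d), above(f), clear(d), linked(a)}  (11 atoms)
goal ⊆ F1  ⇒  h_max = 1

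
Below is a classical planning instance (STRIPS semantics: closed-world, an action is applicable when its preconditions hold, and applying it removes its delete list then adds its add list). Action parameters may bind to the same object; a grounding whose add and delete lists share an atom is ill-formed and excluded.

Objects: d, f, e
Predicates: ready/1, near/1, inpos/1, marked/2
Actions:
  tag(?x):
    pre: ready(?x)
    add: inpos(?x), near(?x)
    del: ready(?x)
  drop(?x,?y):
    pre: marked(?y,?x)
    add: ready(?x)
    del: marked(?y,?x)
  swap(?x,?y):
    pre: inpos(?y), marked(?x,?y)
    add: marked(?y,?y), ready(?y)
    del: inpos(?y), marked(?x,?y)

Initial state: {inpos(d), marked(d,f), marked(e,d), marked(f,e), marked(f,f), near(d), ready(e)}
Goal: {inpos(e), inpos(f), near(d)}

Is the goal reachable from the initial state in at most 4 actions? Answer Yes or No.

Yes

1. tag(e)  →  {inpos(d), inpos(e), marked(d,f), marked(e,d), marked(f,e), marked(f,f), near(d), near(e)}
2. drop(f,d)  →  {inpos(d), inpos(e), marked(e,d), marked(f,e), marked(f,f), near(d), near(e), ready(f)}
3. tag(f)  →  {inpos(d), inpos(e), inpos(f), marked(e,d), marked(f,e), marked(f,f), near(d), near(e), near(f)}
optimal plan length = 3; 3 ≤ 4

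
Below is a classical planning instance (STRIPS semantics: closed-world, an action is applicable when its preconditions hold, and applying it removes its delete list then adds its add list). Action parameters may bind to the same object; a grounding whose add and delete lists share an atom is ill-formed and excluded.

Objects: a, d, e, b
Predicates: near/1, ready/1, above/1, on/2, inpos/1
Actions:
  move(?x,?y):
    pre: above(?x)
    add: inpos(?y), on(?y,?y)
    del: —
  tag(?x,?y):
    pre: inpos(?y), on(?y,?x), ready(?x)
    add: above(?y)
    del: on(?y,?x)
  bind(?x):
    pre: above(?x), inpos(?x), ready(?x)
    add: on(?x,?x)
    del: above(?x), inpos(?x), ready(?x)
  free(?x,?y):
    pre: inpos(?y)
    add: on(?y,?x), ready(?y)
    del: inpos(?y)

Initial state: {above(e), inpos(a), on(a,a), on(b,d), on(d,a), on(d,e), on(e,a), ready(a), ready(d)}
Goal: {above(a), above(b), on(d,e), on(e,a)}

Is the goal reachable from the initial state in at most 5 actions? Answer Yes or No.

Yes

1. move(e,b)  →  {above(e), inpos(a), inpos(b), on(a,a), on(b,b), on(b,d), on(d,a), on(d,e), on(e,a), ready(a), ready(d)}
2. tag(a,a)  →  {above(a), above(e), inpos(a), inpos(b), on(b,b), on(b,d), on(d,a), on(d,e), on(e,a), ready(a), ready(d)}
3. tag(d,b)  →  {above(a), above(b), above(e), inpos(a), inpos(b), on(b,b), on(d,a), on(d,e), on(e,a), ready(a), ready(d)}
optimal plan length = 3; 3 ≤ 5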